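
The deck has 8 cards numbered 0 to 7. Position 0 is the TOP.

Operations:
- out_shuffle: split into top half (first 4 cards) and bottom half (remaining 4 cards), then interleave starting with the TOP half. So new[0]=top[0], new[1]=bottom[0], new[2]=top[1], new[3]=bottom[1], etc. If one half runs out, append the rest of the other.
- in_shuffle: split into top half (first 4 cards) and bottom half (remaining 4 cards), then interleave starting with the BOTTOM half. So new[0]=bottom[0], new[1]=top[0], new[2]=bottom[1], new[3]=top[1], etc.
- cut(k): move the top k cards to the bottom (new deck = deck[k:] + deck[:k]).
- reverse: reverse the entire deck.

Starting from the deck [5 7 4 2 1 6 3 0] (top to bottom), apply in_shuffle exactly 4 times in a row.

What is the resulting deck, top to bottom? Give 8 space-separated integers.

Answer: 2 0 4 3 7 6 5 1

Derivation:
After op 1 (in_shuffle): [1 5 6 7 3 4 0 2]
After op 2 (in_shuffle): [3 1 4 5 0 6 2 7]
After op 3 (in_shuffle): [0 3 6 1 2 4 7 5]
After op 4 (in_shuffle): [2 0 4 3 7 6 5 1]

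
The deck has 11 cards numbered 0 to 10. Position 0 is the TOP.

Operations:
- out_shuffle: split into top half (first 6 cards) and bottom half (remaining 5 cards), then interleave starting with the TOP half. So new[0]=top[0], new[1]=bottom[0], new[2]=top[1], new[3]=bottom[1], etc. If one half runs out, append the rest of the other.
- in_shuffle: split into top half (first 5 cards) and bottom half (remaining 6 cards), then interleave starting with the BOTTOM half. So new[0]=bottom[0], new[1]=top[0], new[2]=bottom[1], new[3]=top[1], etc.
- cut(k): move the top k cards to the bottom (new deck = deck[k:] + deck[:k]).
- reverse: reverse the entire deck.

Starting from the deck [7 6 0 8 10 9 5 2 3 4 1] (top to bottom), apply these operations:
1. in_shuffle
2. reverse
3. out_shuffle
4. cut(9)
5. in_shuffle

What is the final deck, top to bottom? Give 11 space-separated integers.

After op 1 (in_shuffle): [9 7 5 6 2 0 3 8 4 10 1]
After op 2 (reverse): [1 10 4 8 3 0 2 6 5 7 9]
After op 3 (out_shuffle): [1 2 10 6 4 5 8 7 3 9 0]
After op 4 (cut(9)): [9 0 1 2 10 6 4 5 8 7 3]
After op 5 (in_shuffle): [6 9 4 0 5 1 8 2 7 10 3]

Answer: 6 9 4 0 5 1 8 2 7 10 3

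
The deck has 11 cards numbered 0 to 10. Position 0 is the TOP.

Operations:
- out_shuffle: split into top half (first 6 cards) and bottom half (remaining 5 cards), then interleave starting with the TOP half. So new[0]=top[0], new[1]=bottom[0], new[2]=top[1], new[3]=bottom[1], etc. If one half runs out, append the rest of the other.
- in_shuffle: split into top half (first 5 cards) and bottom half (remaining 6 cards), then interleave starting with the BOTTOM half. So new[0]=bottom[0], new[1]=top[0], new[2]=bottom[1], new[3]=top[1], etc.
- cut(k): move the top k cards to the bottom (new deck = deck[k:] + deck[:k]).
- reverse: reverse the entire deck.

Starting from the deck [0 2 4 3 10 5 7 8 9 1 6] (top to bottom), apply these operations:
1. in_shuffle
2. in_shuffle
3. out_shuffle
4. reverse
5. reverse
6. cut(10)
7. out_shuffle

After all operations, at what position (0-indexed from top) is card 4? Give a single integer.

Answer: 2

Derivation:
After op 1 (in_shuffle): [5 0 7 2 8 4 9 3 1 10 6]
After op 2 (in_shuffle): [4 5 9 0 3 7 1 2 10 8 6]
After op 3 (out_shuffle): [4 1 5 2 9 10 0 8 3 6 7]
After op 4 (reverse): [7 6 3 8 0 10 9 2 5 1 4]
After op 5 (reverse): [4 1 5 2 9 10 0 8 3 6 7]
After op 6 (cut(10)): [7 4 1 5 2 9 10 0 8 3 6]
After op 7 (out_shuffle): [7 10 4 0 1 8 5 3 2 6 9]
Card 4 is at position 2.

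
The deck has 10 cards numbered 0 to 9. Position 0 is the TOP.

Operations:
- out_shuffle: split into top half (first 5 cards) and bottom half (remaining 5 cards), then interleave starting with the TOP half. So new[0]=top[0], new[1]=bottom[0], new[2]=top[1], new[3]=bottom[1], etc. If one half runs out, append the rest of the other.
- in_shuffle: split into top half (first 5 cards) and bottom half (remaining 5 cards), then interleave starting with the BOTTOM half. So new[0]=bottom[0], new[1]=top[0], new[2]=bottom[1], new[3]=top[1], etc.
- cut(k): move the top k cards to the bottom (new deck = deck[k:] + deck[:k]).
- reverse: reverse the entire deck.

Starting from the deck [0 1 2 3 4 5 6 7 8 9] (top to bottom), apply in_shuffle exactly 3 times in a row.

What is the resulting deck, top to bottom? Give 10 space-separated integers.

Answer: 6 2 9 5 1 8 4 0 7 3

Derivation:
After op 1 (in_shuffle): [5 0 6 1 7 2 8 3 9 4]
After op 2 (in_shuffle): [2 5 8 0 3 6 9 1 4 7]
After op 3 (in_shuffle): [6 2 9 5 1 8 4 0 7 3]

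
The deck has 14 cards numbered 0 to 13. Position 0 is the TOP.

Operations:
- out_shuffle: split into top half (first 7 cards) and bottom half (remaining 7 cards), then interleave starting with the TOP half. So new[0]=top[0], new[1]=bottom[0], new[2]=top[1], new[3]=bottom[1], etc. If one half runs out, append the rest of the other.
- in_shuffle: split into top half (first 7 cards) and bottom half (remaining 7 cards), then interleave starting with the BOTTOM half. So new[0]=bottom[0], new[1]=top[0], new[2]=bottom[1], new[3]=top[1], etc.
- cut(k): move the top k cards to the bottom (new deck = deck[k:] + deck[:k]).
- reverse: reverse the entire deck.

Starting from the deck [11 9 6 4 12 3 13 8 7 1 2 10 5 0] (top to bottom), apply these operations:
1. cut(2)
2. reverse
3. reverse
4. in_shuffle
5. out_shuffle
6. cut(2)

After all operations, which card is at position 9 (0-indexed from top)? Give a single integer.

After op 1 (cut(2)): [6 4 12 3 13 8 7 1 2 10 5 0 11 9]
After op 2 (reverse): [9 11 0 5 10 2 1 7 8 13 3 12 4 6]
After op 3 (reverse): [6 4 12 3 13 8 7 1 2 10 5 0 11 9]
After op 4 (in_shuffle): [1 6 2 4 10 12 5 3 0 13 11 8 9 7]
After op 5 (out_shuffle): [1 3 6 0 2 13 4 11 10 8 12 9 5 7]
After op 6 (cut(2)): [6 0 2 13 4 11 10 8 12 9 5 7 1 3]
Position 9: card 9.

Answer: 9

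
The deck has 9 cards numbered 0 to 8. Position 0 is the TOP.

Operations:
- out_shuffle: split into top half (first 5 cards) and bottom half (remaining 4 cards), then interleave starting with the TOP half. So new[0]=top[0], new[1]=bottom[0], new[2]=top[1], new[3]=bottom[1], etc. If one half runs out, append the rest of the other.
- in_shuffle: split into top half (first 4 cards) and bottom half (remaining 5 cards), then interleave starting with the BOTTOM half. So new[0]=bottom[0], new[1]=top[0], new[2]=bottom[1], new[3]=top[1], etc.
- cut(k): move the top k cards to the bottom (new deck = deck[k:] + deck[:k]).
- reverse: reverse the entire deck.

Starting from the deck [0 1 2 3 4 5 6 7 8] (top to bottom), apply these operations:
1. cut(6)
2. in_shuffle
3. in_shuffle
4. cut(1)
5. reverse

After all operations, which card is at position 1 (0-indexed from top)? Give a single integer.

Answer: 5

Derivation:
After op 1 (cut(6)): [6 7 8 0 1 2 3 4 5]
After op 2 (in_shuffle): [1 6 2 7 3 8 4 0 5]
After op 3 (in_shuffle): [3 1 8 6 4 2 0 7 5]
After op 4 (cut(1)): [1 8 6 4 2 0 7 5 3]
After op 5 (reverse): [3 5 7 0 2 4 6 8 1]
Position 1: card 5.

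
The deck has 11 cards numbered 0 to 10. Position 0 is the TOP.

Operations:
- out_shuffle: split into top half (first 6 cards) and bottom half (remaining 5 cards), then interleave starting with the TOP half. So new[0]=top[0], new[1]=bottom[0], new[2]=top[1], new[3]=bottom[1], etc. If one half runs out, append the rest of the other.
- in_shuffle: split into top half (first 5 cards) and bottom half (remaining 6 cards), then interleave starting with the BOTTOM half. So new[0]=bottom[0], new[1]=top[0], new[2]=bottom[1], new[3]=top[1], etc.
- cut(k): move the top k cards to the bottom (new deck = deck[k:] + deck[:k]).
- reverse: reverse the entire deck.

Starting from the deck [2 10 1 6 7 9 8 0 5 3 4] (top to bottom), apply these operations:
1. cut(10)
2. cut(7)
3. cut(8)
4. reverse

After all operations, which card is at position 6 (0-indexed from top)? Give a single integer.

After op 1 (cut(10)): [4 2 10 1 6 7 9 8 0 5 3]
After op 2 (cut(7)): [8 0 5 3 4 2 10 1 6 7 9]
After op 3 (cut(8)): [6 7 9 8 0 5 3 4 2 10 1]
After op 4 (reverse): [1 10 2 4 3 5 0 8 9 7 6]
Position 6: card 0.

Answer: 0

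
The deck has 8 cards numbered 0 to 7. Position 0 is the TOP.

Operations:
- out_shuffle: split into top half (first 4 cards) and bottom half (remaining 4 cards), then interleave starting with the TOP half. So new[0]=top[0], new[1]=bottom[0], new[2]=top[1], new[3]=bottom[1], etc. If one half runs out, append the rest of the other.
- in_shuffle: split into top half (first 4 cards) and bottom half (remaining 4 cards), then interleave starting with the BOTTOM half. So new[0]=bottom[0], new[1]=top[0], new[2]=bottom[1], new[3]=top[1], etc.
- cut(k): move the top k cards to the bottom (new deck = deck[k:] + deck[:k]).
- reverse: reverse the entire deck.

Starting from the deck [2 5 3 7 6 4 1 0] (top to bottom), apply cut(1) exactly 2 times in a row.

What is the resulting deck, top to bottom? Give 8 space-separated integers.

After op 1 (cut(1)): [5 3 7 6 4 1 0 2]
After op 2 (cut(1)): [3 7 6 4 1 0 2 5]

Answer: 3 7 6 4 1 0 2 5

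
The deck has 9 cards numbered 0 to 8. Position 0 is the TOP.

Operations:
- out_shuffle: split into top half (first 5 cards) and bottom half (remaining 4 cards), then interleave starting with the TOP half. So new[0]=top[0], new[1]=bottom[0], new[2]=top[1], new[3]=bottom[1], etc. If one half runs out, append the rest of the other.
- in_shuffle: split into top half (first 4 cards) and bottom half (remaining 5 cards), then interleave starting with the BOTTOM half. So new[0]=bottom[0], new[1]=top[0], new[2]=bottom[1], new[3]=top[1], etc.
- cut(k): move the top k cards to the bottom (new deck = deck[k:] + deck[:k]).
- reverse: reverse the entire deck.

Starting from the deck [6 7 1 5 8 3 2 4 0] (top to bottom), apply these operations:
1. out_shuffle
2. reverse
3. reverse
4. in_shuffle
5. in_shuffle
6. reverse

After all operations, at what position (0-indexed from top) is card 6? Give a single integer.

Answer: 5

Derivation:
After op 1 (out_shuffle): [6 3 7 2 1 4 5 0 8]
After op 2 (reverse): [8 0 5 4 1 2 7 3 6]
After op 3 (reverse): [6 3 7 2 1 4 5 0 8]
After op 4 (in_shuffle): [1 6 4 3 5 7 0 2 8]
After op 5 (in_shuffle): [5 1 7 6 0 4 2 3 8]
After op 6 (reverse): [8 3 2 4 0 6 7 1 5]
Card 6 is at position 5.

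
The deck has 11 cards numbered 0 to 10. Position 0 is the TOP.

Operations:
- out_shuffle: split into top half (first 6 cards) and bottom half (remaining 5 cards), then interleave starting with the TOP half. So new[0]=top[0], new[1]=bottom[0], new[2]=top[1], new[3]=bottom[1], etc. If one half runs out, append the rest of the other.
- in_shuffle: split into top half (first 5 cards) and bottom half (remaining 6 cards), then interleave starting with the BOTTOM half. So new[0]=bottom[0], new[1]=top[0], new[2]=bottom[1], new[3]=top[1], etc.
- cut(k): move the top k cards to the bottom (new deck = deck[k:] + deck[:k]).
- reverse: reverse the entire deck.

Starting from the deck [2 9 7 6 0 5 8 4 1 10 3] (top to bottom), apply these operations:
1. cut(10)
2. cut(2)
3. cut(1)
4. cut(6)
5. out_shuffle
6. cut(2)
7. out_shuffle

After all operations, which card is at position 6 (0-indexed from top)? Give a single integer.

Answer: 5

Derivation:
After op 1 (cut(10)): [3 2 9 7 6 0 5 8 4 1 10]
After op 2 (cut(2)): [9 7 6 0 5 8 4 1 10 3 2]
After op 3 (cut(1)): [7 6 0 5 8 4 1 10 3 2 9]
After op 4 (cut(6)): [1 10 3 2 9 7 6 0 5 8 4]
After op 5 (out_shuffle): [1 6 10 0 3 5 2 8 9 4 7]
After op 6 (cut(2)): [10 0 3 5 2 8 9 4 7 1 6]
After op 7 (out_shuffle): [10 9 0 4 3 7 5 1 2 6 8]
Position 6: card 5.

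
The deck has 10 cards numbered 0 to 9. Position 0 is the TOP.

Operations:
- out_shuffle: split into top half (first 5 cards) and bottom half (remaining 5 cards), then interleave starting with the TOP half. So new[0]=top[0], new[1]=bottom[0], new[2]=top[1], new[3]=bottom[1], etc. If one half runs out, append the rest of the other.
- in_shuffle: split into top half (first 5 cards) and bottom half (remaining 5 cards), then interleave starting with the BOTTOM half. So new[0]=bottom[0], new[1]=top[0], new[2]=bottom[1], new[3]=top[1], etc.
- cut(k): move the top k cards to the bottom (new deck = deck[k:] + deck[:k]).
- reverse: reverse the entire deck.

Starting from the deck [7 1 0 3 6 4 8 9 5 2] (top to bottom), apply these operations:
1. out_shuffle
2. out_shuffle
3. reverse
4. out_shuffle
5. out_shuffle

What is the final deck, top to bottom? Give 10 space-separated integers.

Answer: 2 4 1 8 0 9 3 5 6 7

Derivation:
After op 1 (out_shuffle): [7 4 1 8 0 9 3 5 6 2]
After op 2 (out_shuffle): [7 9 4 3 1 5 8 6 0 2]
After op 3 (reverse): [2 0 6 8 5 1 3 4 9 7]
After op 4 (out_shuffle): [2 1 0 3 6 4 8 9 5 7]
After op 5 (out_shuffle): [2 4 1 8 0 9 3 5 6 7]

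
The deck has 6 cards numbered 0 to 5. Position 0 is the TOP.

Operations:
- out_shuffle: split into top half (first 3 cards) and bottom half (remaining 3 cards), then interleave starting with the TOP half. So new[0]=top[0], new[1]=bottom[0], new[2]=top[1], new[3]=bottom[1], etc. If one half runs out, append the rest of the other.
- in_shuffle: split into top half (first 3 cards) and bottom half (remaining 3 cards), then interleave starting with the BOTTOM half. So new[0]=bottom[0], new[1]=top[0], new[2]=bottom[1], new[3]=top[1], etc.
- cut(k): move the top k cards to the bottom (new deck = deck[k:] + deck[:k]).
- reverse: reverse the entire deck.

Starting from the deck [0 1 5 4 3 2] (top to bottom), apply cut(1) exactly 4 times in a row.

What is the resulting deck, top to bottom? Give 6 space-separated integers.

After op 1 (cut(1)): [1 5 4 3 2 0]
After op 2 (cut(1)): [5 4 3 2 0 1]
After op 3 (cut(1)): [4 3 2 0 1 5]
After op 4 (cut(1)): [3 2 0 1 5 4]

Answer: 3 2 0 1 5 4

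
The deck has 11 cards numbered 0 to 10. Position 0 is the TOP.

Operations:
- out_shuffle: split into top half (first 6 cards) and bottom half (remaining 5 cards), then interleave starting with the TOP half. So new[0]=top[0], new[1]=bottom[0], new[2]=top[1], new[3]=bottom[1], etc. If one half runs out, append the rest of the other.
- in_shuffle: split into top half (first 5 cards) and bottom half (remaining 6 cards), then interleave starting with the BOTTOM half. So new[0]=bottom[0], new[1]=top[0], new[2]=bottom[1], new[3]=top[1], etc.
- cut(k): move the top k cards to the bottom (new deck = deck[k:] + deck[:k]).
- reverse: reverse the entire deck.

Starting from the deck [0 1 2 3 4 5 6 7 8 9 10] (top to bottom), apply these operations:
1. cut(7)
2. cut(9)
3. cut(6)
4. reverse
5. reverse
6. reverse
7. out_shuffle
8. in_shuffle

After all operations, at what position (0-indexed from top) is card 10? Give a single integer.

After op 1 (cut(7)): [7 8 9 10 0 1 2 3 4 5 6]
After op 2 (cut(9)): [5 6 7 8 9 10 0 1 2 3 4]
After op 3 (cut(6)): [0 1 2 3 4 5 6 7 8 9 10]
After op 4 (reverse): [10 9 8 7 6 5 4 3 2 1 0]
After op 5 (reverse): [0 1 2 3 4 5 6 7 8 9 10]
After op 6 (reverse): [10 9 8 7 6 5 4 3 2 1 0]
After op 7 (out_shuffle): [10 4 9 3 8 2 7 1 6 0 5]
After op 8 (in_shuffle): [2 10 7 4 1 9 6 3 0 8 5]
Card 10 is at position 1.

Answer: 1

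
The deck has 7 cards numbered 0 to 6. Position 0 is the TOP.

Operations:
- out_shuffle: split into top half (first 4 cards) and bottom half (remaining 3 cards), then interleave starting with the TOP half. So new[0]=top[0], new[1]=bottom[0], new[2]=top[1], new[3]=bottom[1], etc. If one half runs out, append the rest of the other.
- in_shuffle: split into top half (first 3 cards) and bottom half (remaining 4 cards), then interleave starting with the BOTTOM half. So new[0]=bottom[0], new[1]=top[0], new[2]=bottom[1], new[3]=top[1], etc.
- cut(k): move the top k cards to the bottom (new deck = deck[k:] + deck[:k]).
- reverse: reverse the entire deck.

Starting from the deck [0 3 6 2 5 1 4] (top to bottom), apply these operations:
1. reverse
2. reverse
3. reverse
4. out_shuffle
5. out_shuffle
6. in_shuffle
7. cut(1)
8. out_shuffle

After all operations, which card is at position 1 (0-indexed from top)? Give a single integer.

Answer: 6

Derivation:
After op 1 (reverse): [4 1 5 2 6 3 0]
After op 2 (reverse): [0 3 6 2 5 1 4]
After op 3 (reverse): [4 1 5 2 6 3 0]
After op 4 (out_shuffle): [4 6 1 3 5 0 2]
After op 5 (out_shuffle): [4 5 6 0 1 2 3]
After op 6 (in_shuffle): [0 4 1 5 2 6 3]
After op 7 (cut(1)): [4 1 5 2 6 3 0]
After op 8 (out_shuffle): [4 6 1 3 5 0 2]
Position 1: card 6.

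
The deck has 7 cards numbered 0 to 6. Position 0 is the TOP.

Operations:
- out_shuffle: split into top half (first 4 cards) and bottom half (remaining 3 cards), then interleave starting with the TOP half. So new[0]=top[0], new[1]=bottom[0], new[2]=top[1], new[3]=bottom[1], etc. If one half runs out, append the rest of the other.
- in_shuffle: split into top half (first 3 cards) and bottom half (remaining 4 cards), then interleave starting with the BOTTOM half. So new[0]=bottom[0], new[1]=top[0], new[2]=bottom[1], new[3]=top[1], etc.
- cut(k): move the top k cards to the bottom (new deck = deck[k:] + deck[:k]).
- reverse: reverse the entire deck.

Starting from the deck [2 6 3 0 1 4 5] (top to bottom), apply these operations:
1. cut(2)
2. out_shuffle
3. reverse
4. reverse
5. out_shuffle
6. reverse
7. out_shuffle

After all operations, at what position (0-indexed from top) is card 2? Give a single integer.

After op 1 (cut(2)): [3 0 1 4 5 2 6]
After op 2 (out_shuffle): [3 5 0 2 1 6 4]
After op 3 (reverse): [4 6 1 2 0 5 3]
After op 4 (reverse): [3 5 0 2 1 6 4]
After op 5 (out_shuffle): [3 1 5 6 0 4 2]
After op 6 (reverse): [2 4 0 6 5 1 3]
After op 7 (out_shuffle): [2 5 4 1 0 3 6]
Card 2 is at position 0.

Answer: 0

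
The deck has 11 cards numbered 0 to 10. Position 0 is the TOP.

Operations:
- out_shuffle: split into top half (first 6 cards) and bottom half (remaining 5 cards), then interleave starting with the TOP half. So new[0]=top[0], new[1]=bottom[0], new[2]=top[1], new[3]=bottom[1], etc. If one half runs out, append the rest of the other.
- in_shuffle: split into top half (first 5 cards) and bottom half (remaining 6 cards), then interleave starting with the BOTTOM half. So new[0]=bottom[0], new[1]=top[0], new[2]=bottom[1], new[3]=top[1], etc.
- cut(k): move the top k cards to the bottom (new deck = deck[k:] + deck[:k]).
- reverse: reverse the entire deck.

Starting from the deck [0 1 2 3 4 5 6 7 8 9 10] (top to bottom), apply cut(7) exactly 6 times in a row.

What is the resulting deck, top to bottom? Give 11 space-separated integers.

Answer: 9 10 0 1 2 3 4 5 6 7 8

Derivation:
After op 1 (cut(7)): [7 8 9 10 0 1 2 3 4 5 6]
After op 2 (cut(7)): [3 4 5 6 7 8 9 10 0 1 2]
After op 3 (cut(7)): [10 0 1 2 3 4 5 6 7 8 9]
After op 4 (cut(7)): [6 7 8 9 10 0 1 2 3 4 5]
After op 5 (cut(7)): [2 3 4 5 6 7 8 9 10 0 1]
After op 6 (cut(7)): [9 10 0 1 2 3 4 5 6 7 8]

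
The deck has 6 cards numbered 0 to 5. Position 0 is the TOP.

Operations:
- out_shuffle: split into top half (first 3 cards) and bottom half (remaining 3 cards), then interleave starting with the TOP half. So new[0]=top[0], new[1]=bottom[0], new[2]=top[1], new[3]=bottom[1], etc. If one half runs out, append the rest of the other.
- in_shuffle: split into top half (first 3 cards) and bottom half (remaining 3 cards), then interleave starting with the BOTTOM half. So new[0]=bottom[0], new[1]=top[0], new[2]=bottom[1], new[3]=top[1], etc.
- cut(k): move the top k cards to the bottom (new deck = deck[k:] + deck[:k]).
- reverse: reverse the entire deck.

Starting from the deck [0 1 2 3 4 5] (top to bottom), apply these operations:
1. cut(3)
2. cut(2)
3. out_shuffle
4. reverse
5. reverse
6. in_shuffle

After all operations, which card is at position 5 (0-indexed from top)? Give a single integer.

After op 1 (cut(3)): [3 4 5 0 1 2]
After op 2 (cut(2)): [5 0 1 2 3 4]
After op 3 (out_shuffle): [5 2 0 3 1 4]
After op 4 (reverse): [4 1 3 0 2 5]
After op 5 (reverse): [5 2 0 3 1 4]
After op 6 (in_shuffle): [3 5 1 2 4 0]
Position 5: card 0.

Answer: 0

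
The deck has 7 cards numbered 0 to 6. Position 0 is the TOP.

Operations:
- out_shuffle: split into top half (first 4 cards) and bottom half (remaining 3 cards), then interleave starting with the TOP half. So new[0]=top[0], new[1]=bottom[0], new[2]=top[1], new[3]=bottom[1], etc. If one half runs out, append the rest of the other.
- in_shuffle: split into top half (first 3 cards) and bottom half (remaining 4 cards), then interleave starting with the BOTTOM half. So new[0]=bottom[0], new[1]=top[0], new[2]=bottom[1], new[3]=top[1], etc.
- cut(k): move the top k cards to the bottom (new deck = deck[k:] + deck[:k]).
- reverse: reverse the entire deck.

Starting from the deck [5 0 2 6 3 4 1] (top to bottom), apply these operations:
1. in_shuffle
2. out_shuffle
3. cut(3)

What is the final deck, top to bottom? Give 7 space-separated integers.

After op 1 (in_shuffle): [6 5 3 0 4 2 1]
After op 2 (out_shuffle): [6 4 5 2 3 1 0]
After op 3 (cut(3)): [2 3 1 0 6 4 5]

Answer: 2 3 1 0 6 4 5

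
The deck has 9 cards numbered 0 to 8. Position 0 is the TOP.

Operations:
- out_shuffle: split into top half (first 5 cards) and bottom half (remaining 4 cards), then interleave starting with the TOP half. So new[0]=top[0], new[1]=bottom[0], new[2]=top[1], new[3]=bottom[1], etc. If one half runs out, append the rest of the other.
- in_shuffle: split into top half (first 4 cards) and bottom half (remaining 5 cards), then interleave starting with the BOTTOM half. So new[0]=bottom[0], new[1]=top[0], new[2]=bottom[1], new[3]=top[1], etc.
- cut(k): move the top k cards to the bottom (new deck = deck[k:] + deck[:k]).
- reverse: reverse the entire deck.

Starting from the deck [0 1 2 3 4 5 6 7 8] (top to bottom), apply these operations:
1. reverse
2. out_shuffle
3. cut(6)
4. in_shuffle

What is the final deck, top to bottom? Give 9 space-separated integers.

Answer: 3 5 7 0 2 4 6 8 1

Derivation:
After op 1 (reverse): [8 7 6 5 4 3 2 1 0]
After op 2 (out_shuffle): [8 3 7 2 6 1 5 0 4]
After op 3 (cut(6)): [5 0 4 8 3 7 2 6 1]
After op 4 (in_shuffle): [3 5 7 0 2 4 6 8 1]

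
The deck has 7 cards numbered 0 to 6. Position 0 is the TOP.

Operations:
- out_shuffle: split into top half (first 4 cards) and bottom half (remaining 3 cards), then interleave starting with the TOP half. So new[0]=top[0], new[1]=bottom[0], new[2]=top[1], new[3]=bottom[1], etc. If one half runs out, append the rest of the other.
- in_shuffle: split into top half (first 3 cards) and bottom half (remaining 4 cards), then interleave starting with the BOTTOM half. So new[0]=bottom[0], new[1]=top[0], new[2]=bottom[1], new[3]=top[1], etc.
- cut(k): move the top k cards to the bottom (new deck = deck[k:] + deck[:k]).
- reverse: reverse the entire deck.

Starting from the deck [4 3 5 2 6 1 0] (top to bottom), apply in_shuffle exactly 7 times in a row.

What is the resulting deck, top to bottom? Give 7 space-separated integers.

Answer: 2 4 6 3 1 5 0

Derivation:
After op 1 (in_shuffle): [2 4 6 3 1 5 0]
After op 2 (in_shuffle): [3 2 1 4 5 6 0]
After op 3 (in_shuffle): [4 3 5 2 6 1 0]
After op 4 (in_shuffle): [2 4 6 3 1 5 0]
After op 5 (in_shuffle): [3 2 1 4 5 6 0]
After op 6 (in_shuffle): [4 3 5 2 6 1 0]
After op 7 (in_shuffle): [2 4 6 3 1 5 0]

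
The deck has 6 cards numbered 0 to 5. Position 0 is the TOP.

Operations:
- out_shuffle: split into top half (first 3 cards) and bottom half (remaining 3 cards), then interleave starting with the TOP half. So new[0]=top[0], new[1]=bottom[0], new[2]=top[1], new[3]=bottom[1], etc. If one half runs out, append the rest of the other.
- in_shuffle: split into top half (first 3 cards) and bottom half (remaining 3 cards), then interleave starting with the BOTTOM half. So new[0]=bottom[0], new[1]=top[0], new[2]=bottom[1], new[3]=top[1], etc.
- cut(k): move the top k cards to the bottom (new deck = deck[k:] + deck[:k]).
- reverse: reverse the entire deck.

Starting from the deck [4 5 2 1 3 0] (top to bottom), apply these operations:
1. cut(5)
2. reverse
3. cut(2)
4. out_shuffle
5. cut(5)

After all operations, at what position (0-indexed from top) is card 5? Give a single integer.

After op 1 (cut(5)): [0 4 5 2 1 3]
After op 2 (reverse): [3 1 2 5 4 0]
After op 3 (cut(2)): [2 5 4 0 3 1]
After op 4 (out_shuffle): [2 0 5 3 4 1]
After op 5 (cut(5)): [1 2 0 5 3 4]
Card 5 is at position 3.

Answer: 3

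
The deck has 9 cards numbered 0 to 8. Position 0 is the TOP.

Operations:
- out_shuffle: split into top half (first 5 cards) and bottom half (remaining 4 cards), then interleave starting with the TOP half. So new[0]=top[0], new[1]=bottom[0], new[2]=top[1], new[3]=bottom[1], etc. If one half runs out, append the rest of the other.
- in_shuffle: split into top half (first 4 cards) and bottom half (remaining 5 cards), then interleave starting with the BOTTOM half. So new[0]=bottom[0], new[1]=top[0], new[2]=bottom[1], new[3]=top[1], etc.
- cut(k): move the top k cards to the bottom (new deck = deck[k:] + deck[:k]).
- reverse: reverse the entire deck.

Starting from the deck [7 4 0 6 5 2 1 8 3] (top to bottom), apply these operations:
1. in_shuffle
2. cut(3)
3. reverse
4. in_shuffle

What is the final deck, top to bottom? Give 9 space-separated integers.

Answer: 6 2 8 7 0 5 1 3 4

Derivation:
After op 1 (in_shuffle): [5 7 2 4 1 0 8 6 3]
After op 2 (cut(3)): [4 1 0 8 6 3 5 7 2]
After op 3 (reverse): [2 7 5 3 6 8 0 1 4]
After op 4 (in_shuffle): [6 2 8 7 0 5 1 3 4]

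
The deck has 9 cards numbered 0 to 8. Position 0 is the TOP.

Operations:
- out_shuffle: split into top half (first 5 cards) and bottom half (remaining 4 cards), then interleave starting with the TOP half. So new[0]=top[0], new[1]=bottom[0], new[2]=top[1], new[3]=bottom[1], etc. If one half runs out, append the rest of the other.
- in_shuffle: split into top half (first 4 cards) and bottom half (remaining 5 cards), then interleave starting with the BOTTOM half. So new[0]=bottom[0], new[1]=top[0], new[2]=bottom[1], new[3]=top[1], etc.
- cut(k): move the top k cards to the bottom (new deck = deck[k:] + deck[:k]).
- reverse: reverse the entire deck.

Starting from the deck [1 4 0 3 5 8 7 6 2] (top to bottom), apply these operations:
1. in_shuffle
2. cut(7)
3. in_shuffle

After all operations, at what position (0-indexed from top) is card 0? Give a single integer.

Answer: 6

Derivation:
After op 1 (in_shuffle): [5 1 8 4 7 0 6 3 2]
After op 2 (cut(7)): [3 2 5 1 8 4 7 0 6]
After op 3 (in_shuffle): [8 3 4 2 7 5 0 1 6]
Card 0 is at position 6.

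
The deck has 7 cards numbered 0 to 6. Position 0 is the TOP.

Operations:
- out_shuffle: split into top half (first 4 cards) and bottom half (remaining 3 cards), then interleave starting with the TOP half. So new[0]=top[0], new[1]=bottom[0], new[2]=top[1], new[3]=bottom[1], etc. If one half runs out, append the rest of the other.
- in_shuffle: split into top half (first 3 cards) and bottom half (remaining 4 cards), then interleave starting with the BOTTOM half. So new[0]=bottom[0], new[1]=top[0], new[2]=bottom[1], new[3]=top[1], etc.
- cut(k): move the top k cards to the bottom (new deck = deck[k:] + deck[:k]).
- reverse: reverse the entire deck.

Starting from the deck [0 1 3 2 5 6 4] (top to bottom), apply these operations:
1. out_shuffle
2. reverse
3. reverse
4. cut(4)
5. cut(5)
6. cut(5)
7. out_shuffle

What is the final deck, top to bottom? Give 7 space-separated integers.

After op 1 (out_shuffle): [0 5 1 6 3 4 2]
After op 2 (reverse): [2 4 3 6 1 5 0]
After op 3 (reverse): [0 5 1 6 3 4 2]
After op 4 (cut(4)): [3 4 2 0 5 1 6]
After op 5 (cut(5)): [1 6 3 4 2 0 5]
After op 6 (cut(5)): [0 5 1 6 3 4 2]
After op 7 (out_shuffle): [0 3 5 4 1 2 6]

Answer: 0 3 5 4 1 2 6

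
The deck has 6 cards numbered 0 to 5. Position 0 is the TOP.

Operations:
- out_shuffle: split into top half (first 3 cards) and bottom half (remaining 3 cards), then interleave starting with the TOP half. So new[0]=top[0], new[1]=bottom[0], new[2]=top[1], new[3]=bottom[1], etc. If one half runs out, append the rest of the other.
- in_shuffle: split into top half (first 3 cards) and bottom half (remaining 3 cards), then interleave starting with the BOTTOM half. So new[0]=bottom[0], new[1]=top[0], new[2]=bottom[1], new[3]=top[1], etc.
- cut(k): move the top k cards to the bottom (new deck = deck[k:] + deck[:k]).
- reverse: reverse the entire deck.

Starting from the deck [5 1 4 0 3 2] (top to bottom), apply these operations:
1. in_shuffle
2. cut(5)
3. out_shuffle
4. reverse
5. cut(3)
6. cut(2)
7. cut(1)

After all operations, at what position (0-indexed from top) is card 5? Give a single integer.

Answer: 1

Derivation:
After op 1 (in_shuffle): [0 5 3 1 2 4]
After op 2 (cut(5)): [4 0 5 3 1 2]
After op 3 (out_shuffle): [4 3 0 1 5 2]
After op 4 (reverse): [2 5 1 0 3 4]
After op 5 (cut(3)): [0 3 4 2 5 1]
After op 6 (cut(2)): [4 2 5 1 0 3]
After op 7 (cut(1)): [2 5 1 0 3 4]
Card 5 is at position 1.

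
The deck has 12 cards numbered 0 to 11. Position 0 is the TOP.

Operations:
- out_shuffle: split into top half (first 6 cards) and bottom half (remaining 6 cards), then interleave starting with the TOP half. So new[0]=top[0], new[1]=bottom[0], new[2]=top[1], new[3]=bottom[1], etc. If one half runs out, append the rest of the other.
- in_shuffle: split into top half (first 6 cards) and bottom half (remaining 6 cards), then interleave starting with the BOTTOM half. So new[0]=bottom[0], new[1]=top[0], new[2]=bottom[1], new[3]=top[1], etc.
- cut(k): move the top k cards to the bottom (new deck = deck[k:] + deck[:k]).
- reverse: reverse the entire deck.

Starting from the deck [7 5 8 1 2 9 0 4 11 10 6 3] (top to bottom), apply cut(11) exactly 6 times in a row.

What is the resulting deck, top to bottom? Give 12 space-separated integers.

Answer: 0 4 11 10 6 3 7 5 8 1 2 9

Derivation:
After op 1 (cut(11)): [3 7 5 8 1 2 9 0 4 11 10 6]
After op 2 (cut(11)): [6 3 7 5 8 1 2 9 0 4 11 10]
After op 3 (cut(11)): [10 6 3 7 5 8 1 2 9 0 4 11]
After op 4 (cut(11)): [11 10 6 3 7 5 8 1 2 9 0 4]
After op 5 (cut(11)): [4 11 10 6 3 7 5 8 1 2 9 0]
After op 6 (cut(11)): [0 4 11 10 6 3 7 5 8 1 2 9]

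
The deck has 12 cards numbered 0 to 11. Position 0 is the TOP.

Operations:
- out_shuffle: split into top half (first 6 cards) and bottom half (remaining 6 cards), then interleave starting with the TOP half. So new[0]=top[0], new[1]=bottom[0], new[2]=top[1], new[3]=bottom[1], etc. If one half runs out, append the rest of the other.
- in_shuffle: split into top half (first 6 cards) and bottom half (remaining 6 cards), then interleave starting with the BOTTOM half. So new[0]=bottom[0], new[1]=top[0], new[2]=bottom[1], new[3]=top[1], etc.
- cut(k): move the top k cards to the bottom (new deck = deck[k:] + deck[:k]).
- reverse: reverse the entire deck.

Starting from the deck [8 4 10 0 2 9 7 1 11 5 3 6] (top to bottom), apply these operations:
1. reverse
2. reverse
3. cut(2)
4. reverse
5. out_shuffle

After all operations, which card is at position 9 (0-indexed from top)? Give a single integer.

Answer: 0

Derivation:
After op 1 (reverse): [6 3 5 11 1 7 9 2 0 10 4 8]
After op 2 (reverse): [8 4 10 0 2 9 7 1 11 5 3 6]
After op 3 (cut(2)): [10 0 2 9 7 1 11 5 3 6 8 4]
After op 4 (reverse): [4 8 6 3 5 11 1 7 9 2 0 10]
After op 5 (out_shuffle): [4 1 8 7 6 9 3 2 5 0 11 10]
Position 9: card 0.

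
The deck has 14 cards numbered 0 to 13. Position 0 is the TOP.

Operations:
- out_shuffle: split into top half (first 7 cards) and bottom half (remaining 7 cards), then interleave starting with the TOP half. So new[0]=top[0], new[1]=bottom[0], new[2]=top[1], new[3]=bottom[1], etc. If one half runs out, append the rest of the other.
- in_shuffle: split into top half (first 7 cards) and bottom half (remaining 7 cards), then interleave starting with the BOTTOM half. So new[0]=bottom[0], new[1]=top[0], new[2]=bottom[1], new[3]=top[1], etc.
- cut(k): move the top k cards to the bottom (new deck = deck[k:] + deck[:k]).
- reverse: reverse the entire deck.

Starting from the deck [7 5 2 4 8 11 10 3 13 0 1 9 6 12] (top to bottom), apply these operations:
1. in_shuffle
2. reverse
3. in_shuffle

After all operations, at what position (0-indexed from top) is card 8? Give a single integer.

After op 1 (in_shuffle): [3 7 13 5 0 2 1 4 9 8 6 11 12 10]
After op 2 (reverse): [10 12 11 6 8 9 4 1 2 0 5 13 7 3]
After op 3 (in_shuffle): [1 10 2 12 0 11 5 6 13 8 7 9 3 4]
Card 8 is at position 9.

Answer: 9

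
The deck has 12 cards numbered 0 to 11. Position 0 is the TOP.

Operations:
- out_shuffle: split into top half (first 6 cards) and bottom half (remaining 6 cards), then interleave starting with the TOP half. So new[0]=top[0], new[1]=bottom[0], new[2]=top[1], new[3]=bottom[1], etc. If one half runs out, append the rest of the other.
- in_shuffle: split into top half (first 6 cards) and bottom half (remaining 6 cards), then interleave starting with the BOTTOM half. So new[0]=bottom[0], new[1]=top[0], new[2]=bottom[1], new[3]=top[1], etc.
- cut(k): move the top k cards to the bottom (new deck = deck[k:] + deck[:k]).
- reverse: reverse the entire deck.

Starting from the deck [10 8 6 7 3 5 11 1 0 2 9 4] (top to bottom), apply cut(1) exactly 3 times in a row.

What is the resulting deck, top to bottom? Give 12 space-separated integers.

Answer: 7 3 5 11 1 0 2 9 4 10 8 6

Derivation:
After op 1 (cut(1)): [8 6 7 3 5 11 1 0 2 9 4 10]
After op 2 (cut(1)): [6 7 3 5 11 1 0 2 9 4 10 8]
After op 3 (cut(1)): [7 3 5 11 1 0 2 9 4 10 8 6]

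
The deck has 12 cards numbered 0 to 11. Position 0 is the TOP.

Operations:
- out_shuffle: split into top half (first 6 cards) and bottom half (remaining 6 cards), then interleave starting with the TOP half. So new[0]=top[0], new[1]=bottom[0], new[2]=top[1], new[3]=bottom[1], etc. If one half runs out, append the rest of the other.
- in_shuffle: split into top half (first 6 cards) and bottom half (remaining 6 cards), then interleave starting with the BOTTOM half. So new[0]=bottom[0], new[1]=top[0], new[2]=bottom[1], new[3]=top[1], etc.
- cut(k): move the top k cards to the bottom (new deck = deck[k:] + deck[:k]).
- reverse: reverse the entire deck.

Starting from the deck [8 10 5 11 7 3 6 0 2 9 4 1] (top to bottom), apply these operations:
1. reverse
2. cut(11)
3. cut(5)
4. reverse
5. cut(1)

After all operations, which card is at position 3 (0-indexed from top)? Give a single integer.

After op 1 (reverse): [1 4 9 2 0 6 3 7 11 5 10 8]
After op 2 (cut(11)): [8 1 4 9 2 0 6 3 7 11 5 10]
After op 3 (cut(5)): [0 6 3 7 11 5 10 8 1 4 9 2]
After op 4 (reverse): [2 9 4 1 8 10 5 11 7 3 6 0]
After op 5 (cut(1)): [9 4 1 8 10 5 11 7 3 6 0 2]
Position 3: card 8.

Answer: 8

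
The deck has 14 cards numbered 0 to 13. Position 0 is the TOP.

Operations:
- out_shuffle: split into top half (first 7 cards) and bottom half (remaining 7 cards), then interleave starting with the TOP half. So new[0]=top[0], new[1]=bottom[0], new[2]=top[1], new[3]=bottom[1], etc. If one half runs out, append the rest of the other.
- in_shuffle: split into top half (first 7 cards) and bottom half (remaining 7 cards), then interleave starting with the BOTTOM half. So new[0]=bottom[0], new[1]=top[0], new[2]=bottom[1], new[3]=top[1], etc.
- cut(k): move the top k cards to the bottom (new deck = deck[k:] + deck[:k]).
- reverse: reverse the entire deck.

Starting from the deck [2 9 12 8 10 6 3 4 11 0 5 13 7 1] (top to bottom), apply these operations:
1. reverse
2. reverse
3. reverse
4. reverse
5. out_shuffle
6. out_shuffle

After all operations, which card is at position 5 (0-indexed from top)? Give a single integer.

After op 1 (reverse): [1 7 13 5 0 11 4 3 6 10 8 12 9 2]
After op 2 (reverse): [2 9 12 8 10 6 3 4 11 0 5 13 7 1]
After op 3 (reverse): [1 7 13 5 0 11 4 3 6 10 8 12 9 2]
After op 4 (reverse): [2 9 12 8 10 6 3 4 11 0 5 13 7 1]
After op 5 (out_shuffle): [2 4 9 11 12 0 8 5 10 13 6 7 3 1]
After op 6 (out_shuffle): [2 5 4 10 9 13 11 6 12 7 0 3 8 1]
Position 5: card 13.

Answer: 13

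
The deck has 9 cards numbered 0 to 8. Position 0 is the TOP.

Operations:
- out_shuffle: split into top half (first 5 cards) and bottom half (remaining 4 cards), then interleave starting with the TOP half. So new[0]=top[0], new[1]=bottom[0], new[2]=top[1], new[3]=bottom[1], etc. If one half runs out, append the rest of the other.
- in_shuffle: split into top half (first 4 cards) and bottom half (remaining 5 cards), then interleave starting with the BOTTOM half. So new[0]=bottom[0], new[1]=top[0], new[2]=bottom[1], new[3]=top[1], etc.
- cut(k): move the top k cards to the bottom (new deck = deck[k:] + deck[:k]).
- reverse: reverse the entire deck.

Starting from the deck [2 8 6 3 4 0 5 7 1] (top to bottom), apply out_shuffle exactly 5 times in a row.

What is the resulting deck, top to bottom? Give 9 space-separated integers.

Answer: 2 6 4 5 1 8 3 0 7

Derivation:
After op 1 (out_shuffle): [2 0 8 5 6 7 3 1 4]
After op 2 (out_shuffle): [2 7 0 3 8 1 5 4 6]
After op 3 (out_shuffle): [2 1 7 5 0 4 3 6 8]
After op 4 (out_shuffle): [2 4 1 3 7 6 5 8 0]
After op 5 (out_shuffle): [2 6 4 5 1 8 3 0 7]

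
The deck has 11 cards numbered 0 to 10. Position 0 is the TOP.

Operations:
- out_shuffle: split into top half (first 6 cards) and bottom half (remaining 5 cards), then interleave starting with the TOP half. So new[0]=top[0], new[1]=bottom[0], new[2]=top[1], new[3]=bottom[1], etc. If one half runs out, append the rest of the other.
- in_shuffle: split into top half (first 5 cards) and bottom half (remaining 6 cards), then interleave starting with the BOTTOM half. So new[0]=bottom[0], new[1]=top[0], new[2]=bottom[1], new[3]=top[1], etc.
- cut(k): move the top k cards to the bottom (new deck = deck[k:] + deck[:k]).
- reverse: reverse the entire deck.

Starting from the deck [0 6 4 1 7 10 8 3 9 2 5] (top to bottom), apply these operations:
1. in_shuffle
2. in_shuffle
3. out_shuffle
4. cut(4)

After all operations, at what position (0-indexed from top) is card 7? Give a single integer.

After op 1 (in_shuffle): [10 0 8 6 3 4 9 1 2 7 5]
After op 2 (in_shuffle): [4 10 9 0 1 8 2 6 7 3 5]
After op 3 (out_shuffle): [4 2 10 6 9 7 0 3 1 5 8]
After op 4 (cut(4)): [9 7 0 3 1 5 8 4 2 10 6]
Card 7 is at position 1.

Answer: 1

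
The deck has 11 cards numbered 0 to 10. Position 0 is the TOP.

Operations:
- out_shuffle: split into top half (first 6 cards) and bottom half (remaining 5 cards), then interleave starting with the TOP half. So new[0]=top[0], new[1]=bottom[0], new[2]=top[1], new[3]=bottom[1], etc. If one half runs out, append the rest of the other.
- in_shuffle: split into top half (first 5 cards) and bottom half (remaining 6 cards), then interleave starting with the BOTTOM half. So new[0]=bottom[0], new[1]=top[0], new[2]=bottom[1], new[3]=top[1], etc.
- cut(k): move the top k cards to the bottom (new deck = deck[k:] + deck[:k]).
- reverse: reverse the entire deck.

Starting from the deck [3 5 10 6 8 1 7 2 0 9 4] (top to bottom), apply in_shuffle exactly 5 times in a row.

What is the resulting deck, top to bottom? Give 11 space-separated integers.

After op 1 (in_shuffle): [1 3 7 5 2 10 0 6 9 8 4]
After op 2 (in_shuffle): [10 1 0 3 6 7 9 5 8 2 4]
After op 3 (in_shuffle): [7 10 9 1 5 0 8 3 2 6 4]
After op 4 (in_shuffle): [0 7 8 10 3 9 2 1 6 5 4]
After op 5 (in_shuffle): [9 0 2 7 1 8 6 10 5 3 4]

Answer: 9 0 2 7 1 8 6 10 5 3 4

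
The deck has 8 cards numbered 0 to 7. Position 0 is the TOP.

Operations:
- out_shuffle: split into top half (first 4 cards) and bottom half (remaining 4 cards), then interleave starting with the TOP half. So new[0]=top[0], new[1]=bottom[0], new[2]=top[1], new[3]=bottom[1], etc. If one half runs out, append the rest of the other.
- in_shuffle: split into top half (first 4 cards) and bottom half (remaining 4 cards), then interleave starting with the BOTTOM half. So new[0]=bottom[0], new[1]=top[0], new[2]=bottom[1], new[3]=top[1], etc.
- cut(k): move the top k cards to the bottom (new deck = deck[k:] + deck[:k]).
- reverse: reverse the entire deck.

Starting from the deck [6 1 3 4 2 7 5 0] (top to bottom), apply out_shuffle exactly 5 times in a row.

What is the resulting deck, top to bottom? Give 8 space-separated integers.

Answer: 6 3 2 5 1 4 7 0

Derivation:
After op 1 (out_shuffle): [6 2 1 7 3 5 4 0]
After op 2 (out_shuffle): [6 3 2 5 1 4 7 0]
After op 3 (out_shuffle): [6 1 3 4 2 7 5 0]
After op 4 (out_shuffle): [6 2 1 7 3 5 4 0]
After op 5 (out_shuffle): [6 3 2 5 1 4 7 0]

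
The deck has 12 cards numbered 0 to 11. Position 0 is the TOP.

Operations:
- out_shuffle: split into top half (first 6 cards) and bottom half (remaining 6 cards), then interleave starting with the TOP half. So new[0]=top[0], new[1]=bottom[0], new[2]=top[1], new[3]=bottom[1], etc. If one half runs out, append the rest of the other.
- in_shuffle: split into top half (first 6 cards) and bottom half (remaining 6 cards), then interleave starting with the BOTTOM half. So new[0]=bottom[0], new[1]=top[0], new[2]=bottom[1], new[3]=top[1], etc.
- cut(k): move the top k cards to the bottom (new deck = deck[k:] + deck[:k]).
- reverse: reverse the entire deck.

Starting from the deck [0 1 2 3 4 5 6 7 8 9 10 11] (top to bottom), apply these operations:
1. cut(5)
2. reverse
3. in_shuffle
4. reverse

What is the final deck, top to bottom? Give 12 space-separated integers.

Answer: 11 5 0 6 1 7 2 8 3 9 4 10

Derivation:
After op 1 (cut(5)): [5 6 7 8 9 10 11 0 1 2 3 4]
After op 2 (reverse): [4 3 2 1 0 11 10 9 8 7 6 5]
After op 3 (in_shuffle): [10 4 9 3 8 2 7 1 6 0 5 11]
After op 4 (reverse): [11 5 0 6 1 7 2 8 3 9 4 10]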